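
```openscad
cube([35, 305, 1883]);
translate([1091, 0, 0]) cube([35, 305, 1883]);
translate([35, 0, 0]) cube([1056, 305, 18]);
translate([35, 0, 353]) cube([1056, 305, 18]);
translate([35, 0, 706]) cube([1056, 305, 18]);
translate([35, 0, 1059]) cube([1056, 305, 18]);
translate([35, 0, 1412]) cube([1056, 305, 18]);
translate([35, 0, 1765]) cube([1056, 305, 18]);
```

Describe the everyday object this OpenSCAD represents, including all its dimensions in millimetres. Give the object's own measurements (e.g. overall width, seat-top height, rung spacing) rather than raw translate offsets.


An open bookshelf. Two side panels, each 35 mm thick, 305 mm deep and 1883 mm tall, stand 1126 mm apart (outside-to-outside). Between them sit 6 shelves, each 18 mm thick and 305 mm deep, spanning the full gap between the sides. The bottom shelf rests on the floor (its underside at z = 0) and the clear gap between one shelf's top and the next shelf's underside is 335 mm.


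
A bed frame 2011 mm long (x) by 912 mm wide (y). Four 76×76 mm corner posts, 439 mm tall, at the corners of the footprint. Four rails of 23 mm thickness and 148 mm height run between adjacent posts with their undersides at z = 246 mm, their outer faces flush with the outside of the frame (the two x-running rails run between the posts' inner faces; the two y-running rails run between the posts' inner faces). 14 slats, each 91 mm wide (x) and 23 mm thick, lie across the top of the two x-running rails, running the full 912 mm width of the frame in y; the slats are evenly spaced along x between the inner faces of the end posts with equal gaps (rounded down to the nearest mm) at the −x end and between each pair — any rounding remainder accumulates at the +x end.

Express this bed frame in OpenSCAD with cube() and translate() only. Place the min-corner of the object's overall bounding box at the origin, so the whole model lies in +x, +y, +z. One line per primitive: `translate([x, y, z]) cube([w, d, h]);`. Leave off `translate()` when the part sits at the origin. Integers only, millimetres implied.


cube([76, 76, 439]);
translate([0, 836, 0]) cube([76, 76, 439]);
translate([1935, 0, 0]) cube([76, 76, 439]);
translate([1935, 836, 0]) cube([76, 76, 439]);
translate([76, 0, 246]) cube([1859, 23, 148]);
translate([76, 889, 246]) cube([1859, 23, 148]);
translate([0, 76, 246]) cube([23, 760, 148]);
translate([1988, 76, 246]) cube([23, 760, 148]);
translate([115, 0, 394]) cube([91, 912, 23]);
translate([245, 0, 394]) cube([91, 912, 23]);
translate([375, 0, 394]) cube([91, 912, 23]);
translate([505, 0, 394]) cube([91, 912, 23]);
translate([635, 0, 394]) cube([91, 912, 23]);
translate([765, 0, 394]) cube([91, 912, 23]);
translate([895, 0, 394]) cube([91, 912, 23]);
translate([1025, 0, 394]) cube([91, 912, 23]);
translate([1155, 0, 394]) cube([91, 912, 23]);
translate([1285, 0, 394]) cube([91, 912, 23]);
translate([1415, 0, 394]) cube([91, 912, 23]);
translate([1545, 0, 394]) cube([91, 912, 23]);
translate([1675, 0, 394]) cube([91, 912, 23]);
translate([1805, 0, 394]) cube([91, 912, 23]);


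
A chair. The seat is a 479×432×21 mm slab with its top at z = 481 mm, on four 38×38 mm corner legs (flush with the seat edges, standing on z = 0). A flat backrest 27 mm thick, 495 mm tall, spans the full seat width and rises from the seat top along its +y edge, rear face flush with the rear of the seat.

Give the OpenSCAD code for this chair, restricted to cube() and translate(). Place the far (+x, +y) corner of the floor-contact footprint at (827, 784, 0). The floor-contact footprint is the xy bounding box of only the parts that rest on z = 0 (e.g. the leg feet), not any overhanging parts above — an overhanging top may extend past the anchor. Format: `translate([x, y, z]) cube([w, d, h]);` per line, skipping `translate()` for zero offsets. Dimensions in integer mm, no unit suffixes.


translate([348, 352, 460]) cube([479, 432, 21]);
translate([348, 352, 0]) cube([38, 38, 460]);
translate([789, 352, 0]) cube([38, 38, 460]);
translate([348, 746, 0]) cube([38, 38, 460]);
translate([789, 746, 0]) cube([38, 38, 460]);
translate([348, 757, 481]) cube([479, 27, 495]);


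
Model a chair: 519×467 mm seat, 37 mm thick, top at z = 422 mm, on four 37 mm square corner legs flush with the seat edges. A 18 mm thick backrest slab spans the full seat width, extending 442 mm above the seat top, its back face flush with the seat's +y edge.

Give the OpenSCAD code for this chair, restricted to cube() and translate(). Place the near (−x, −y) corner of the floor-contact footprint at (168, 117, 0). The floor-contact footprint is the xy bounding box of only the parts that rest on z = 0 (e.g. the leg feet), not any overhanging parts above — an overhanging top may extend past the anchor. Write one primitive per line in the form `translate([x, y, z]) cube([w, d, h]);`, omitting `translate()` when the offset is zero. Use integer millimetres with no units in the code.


translate([168, 117, 385]) cube([519, 467, 37]);
translate([168, 117, 0]) cube([37, 37, 385]);
translate([650, 117, 0]) cube([37, 37, 385]);
translate([168, 547, 0]) cube([37, 37, 385]);
translate([650, 547, 0]) cube([37, 37, 385]);
translate([168, 566, 422]) cube([519, 18, 442]);


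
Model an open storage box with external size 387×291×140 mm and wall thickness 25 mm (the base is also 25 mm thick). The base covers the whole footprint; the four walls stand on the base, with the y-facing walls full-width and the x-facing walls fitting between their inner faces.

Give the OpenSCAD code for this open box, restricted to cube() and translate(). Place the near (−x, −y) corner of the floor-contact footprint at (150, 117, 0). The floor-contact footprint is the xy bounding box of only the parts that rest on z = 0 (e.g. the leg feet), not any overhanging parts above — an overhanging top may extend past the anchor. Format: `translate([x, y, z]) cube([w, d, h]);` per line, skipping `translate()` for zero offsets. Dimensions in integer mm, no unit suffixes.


translate([150, 117, 0]) cube([387, 291, 25]);
translate([150, 117, 25]) cube([387, 25, 115]);
translate([150, 383, 25]) cube([387, 25, 115]);
translate([150, 142, 25]) cube([25, 241, 115]);
translate([512, 142, 25]) cube([25, 241, 115]);


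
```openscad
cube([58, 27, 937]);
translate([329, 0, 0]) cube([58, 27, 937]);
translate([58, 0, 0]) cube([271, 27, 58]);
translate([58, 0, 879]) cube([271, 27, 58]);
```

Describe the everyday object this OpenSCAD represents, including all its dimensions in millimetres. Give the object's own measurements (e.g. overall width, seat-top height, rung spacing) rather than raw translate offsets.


A rectangular picture frame lying in the x–z plane (depth along y). The opening is 271 mm wide (x) by 821 mm tall (z), surrounded by a border 58 mm wide on all four sides. The frame is 27 mm deep and is made of two full-height vertical stiles with two horizontal rails fitted between them.


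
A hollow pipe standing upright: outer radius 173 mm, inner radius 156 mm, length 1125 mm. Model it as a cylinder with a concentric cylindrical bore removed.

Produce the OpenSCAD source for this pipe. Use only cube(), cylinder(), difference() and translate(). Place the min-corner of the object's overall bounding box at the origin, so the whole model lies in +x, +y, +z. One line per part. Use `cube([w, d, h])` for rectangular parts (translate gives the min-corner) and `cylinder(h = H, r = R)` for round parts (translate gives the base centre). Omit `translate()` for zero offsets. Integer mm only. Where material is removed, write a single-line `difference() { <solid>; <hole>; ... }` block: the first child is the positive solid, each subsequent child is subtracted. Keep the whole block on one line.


difference() { translate([173, 173, 0]) cylinder(h = 1125, r = 173); translate([173, 173, 0]) cylinder(h = 1125, r = 156); }


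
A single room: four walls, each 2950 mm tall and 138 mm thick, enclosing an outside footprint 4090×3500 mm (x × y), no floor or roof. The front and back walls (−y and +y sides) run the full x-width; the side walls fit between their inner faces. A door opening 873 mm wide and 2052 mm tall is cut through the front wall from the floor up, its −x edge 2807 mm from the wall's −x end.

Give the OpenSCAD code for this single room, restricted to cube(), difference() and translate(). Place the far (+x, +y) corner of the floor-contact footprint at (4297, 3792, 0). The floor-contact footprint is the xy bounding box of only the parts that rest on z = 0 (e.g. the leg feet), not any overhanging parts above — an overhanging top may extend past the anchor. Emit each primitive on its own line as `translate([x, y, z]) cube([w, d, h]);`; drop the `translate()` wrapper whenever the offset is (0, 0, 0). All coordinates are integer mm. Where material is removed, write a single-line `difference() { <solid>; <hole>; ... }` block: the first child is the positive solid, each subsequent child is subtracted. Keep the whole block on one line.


difference() { translate([207, 292, 0]) cube([4090, 138, 2950]); translate([3014, 292, 0]) cube([873, 138, 2052]); }
translate([207, 3654, 0]) cube([4090, 138, 2950]);
translate([207, 430, 0]) cube([138, 3224, 2950]);
translate([4159, 430, 0]) cube([138, 3224, 2950]);


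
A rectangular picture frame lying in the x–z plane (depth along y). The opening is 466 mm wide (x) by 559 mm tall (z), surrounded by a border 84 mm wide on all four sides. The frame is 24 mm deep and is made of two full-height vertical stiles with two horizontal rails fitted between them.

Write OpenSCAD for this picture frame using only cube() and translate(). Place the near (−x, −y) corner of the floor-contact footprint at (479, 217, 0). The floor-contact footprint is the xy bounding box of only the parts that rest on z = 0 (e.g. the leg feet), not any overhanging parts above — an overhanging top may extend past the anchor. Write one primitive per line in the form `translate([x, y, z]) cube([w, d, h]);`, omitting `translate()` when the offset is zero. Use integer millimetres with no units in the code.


translate([479, 217, 0]) cube([84, 24, 727]);
translate([1029, 217, 0]) cube([84, 24, 727]);
translate([563, 217, 0]) cube([466, 24, 84]);
translate([563, 217, 643]) cube([466, 24, 84]);


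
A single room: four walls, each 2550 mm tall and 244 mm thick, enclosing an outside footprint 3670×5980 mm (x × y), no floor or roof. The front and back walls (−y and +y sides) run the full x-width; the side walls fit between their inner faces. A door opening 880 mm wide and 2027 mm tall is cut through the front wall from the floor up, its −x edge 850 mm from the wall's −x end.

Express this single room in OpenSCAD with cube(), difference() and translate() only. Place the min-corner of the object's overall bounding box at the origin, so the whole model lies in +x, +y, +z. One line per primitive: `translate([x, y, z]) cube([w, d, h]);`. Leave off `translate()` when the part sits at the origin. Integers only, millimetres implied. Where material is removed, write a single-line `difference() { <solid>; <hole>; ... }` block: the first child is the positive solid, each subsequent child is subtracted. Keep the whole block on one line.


difference() { cube([3670, 244, 2550]); translate([850, 0, 0]) cube([880, 244, 2027]); }
translate([0, 5736, 0]) cube([3670, 244, 2550]);
translate([0, 244, 0]) cube([244, 5492, 2550]);
translate([3426, 244, 0]) cube([244, 5492, 2550]);


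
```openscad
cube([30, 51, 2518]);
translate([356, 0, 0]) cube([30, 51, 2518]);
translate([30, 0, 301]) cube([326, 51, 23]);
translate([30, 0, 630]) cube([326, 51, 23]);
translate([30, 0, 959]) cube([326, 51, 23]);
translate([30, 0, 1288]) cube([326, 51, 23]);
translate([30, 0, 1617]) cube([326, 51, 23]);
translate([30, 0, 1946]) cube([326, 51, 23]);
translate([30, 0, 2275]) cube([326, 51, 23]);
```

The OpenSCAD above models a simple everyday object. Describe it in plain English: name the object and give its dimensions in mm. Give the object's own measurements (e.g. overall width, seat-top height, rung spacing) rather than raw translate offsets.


A straight ladder. Two 30×51 mm vertical rails, 2518 mm tall, stand 386 mm apart (outside-to-outside) with their front faces coplanar on the −y side. 7 rungs, each 51 mm deep and 23 mm tall, span between the inner faces of the rails, front faces flush with the rails. The lowest rung's underside is at z = 301 mm and rungs are spaced 329 mm apart (underside to underside).


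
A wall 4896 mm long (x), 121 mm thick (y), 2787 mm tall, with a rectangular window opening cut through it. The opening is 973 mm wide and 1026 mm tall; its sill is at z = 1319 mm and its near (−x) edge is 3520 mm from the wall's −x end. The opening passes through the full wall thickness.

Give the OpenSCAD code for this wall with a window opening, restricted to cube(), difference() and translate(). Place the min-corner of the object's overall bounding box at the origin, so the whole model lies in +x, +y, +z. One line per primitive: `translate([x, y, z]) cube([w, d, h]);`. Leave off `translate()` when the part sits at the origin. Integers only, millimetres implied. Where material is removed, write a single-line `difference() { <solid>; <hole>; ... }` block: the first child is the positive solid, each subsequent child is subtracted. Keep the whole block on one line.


difference() { cube([4896, 121, 2787]); translate([3520, 0, 1319]) cube([973, 121, 1026]); }


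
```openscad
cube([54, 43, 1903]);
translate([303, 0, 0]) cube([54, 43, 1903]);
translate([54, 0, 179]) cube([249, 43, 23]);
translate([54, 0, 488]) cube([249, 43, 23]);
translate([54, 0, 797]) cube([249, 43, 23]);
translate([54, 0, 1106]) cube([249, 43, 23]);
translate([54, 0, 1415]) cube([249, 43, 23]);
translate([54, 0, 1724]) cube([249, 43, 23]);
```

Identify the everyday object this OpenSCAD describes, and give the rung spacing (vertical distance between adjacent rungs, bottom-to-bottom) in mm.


A ladder. The rung spacing is 309 mm.

Two tall 54×43 posts with 6 short bars between them — a ladder. Adjacent rungs sit at z = 179 and z = 488, so the spacing is 488 − 179 = 309 mm.


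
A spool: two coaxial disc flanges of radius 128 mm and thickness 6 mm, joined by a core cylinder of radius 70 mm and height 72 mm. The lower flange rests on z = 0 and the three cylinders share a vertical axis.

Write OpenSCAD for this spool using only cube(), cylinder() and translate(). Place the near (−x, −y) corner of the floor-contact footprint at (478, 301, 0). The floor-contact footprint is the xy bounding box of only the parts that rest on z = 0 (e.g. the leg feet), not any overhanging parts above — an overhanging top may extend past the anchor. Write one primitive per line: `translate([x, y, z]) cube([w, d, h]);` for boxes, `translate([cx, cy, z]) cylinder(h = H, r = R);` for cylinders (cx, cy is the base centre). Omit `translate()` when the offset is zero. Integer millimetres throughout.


translate([606, 429, 0]) cylinder(h = 6, r = 128);
translate([606, 429, 6]) cylinder(h = 72, r = 70);
translate([606, 429, 78]) cylinder(h = 6, r = 128);


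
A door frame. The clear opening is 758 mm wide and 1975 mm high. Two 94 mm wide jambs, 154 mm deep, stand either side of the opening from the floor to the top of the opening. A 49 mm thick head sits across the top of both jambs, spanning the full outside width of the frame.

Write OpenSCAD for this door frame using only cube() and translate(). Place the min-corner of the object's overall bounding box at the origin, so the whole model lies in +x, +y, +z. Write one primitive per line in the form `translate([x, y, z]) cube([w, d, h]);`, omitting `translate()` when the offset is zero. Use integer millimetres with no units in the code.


cube([94, 154, 1975]);
translate([852, 0, 0]) cube([94, 154, 1975]);
translate([0, 0, 1975]) cube([946, 154, 49]);


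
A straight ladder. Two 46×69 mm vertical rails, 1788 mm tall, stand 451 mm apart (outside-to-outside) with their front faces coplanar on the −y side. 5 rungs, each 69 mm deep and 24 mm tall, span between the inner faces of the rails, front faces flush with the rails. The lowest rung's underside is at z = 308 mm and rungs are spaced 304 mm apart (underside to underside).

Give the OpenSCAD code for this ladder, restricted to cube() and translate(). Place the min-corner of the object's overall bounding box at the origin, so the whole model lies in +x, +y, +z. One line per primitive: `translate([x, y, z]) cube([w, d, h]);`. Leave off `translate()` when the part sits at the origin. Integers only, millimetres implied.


cube([46, 69, 1788]);
translate([405, 0, 0]) cube([46, 69, 1788]);
translate([46, 0, 308]) cube([359, 69, 24]);
translate([46, 0, 612]) cube([359, 69, 24]);
translate([46, 0, 916]) cube([359, 69, 24]);
translate([46, 0, 1220]) cube([359, 69, 24]);
translate([46, 0, 1524]) cube([359, 69, 24]);


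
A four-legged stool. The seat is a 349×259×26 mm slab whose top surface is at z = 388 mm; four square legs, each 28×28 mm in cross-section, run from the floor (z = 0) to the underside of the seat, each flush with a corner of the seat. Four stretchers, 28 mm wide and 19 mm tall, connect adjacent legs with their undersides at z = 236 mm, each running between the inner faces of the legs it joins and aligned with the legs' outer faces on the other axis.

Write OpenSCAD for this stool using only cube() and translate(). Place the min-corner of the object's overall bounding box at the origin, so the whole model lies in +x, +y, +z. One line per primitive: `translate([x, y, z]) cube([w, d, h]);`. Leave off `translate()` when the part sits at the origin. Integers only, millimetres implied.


// leg_h = 388 - 26 = 362
// stretcher span = 349 - 2*28 = 293
translate([0, 0, 362]) cube([349, 259, 26]);
cube([28, 28, 362]);
translate([321, 0, 0]) cube([28, 28, 362]);
translate([0, 231, 0]) cube([28, 28, 362]);
translate([321, 231, 0]) cube([28, 28, 362]);
translate([28, 0, 236]) cube([293, 28, 19]);
translate([28, 231, 236]) cube([293, 28, 19]);
translate([0, 28, 236]) cube([28, 203, 19]);
translate([321, 28, 236]) cube([28, 203, 19]);


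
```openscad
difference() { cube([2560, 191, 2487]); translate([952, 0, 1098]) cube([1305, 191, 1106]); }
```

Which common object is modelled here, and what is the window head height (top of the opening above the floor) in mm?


A wall with a window opening. The window head height is 2204 mm.

A wall with a rectangular opening subtracted — a window. Sill at z = 1098, opening 1106 mm tall, so the head is at 1098 + 1106 = 2204 mm.


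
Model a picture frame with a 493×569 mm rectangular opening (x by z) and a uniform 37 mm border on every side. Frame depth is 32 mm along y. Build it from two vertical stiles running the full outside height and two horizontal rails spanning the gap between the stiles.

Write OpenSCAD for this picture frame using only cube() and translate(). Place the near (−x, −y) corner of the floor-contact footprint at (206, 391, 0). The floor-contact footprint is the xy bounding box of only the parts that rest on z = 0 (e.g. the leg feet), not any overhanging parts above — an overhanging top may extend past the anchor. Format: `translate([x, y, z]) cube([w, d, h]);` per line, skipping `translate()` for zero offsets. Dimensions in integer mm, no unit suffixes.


translate([206, 391, 0]) cube([37, 32, 643]);
translate([736, 391, 0]) cube([37, 32, 643]);
translate([243, 391, 0]) cube([493, 32, 37]);
translate([243, 391, 606]) cube([493, 32, 37]);


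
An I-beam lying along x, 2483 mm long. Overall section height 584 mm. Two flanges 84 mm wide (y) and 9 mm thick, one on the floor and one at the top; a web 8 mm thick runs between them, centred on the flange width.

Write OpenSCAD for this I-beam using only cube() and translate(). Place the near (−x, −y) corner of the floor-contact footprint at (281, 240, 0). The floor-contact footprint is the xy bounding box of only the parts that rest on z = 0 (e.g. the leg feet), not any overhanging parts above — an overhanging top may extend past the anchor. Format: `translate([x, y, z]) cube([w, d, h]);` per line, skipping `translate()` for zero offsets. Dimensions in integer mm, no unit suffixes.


translate([281, 240, 0]) cube([2483, 84, 9]);
translate([281, 278, 9]) cube([2483, 8, 566]);
translate([281, 240, 575]) cube([2483, 84, 9]);


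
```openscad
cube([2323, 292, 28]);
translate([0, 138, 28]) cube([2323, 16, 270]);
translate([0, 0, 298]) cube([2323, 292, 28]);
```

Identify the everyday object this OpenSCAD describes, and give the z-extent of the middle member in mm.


An I-beam. The web height is 270 mm.

Two wide flanges with a thin centred web — an I-beam. Overall 326 mm minus two 28 mm flanges gives a web of 326 − 2·28 = 270 mm.


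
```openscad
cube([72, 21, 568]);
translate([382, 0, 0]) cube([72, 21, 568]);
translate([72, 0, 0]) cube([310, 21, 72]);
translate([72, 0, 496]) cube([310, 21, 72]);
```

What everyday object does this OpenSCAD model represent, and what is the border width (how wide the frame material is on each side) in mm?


A picture frame. The border width is 72 mm.

Four thin pieces enclosing a rectangular opening — a picture frame. The two full-height stiles are 568 mm tall; the top rail sits at z = 496 and is 72 mm tall, so the border above the opening is 568 − 496 = 72 mm, matching the stile x-width.


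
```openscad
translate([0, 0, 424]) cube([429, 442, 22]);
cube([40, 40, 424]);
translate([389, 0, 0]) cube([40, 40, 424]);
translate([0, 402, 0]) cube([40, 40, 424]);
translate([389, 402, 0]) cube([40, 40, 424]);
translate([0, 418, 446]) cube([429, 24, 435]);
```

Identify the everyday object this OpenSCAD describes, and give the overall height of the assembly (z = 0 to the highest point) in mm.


A chair. The overall height is 881 mm.

A slab on four corner posts with a tall panel at the back — a chair. The seat slab sits at z = 424 with thickness 22, and the 435 mm backrest starts at the seat top, so the overall height is 424 + 22 + 435 = 881 mm.


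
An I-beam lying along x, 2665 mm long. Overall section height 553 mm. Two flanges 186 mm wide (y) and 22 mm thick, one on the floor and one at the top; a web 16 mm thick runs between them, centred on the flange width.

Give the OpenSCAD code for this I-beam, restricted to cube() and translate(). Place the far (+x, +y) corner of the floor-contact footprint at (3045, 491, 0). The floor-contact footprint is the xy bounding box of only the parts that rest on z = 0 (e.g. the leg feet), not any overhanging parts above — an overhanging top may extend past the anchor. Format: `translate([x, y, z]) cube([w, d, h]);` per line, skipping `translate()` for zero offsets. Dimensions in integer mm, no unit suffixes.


translate([380, 305, 0]) cube([2665, 186, 22]);
translate([380, 390, 22]) cube([2665, 16, 509]);
translate([380, 305, 531]) cube([2665, 186, 22]);


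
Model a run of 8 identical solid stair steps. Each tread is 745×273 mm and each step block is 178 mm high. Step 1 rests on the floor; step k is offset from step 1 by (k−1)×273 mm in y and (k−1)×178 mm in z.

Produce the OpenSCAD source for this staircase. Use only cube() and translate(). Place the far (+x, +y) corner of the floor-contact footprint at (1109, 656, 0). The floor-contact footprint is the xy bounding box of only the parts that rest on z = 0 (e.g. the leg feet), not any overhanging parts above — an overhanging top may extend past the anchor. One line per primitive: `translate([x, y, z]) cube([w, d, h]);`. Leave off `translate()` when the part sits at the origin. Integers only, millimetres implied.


translate([364, 383, 0]) cube([745, 273, 178]);
translate([364, 656, 178]) cube([745, 273, 178]);
translate([364, 929, 356]) cube([745, 273, 178]);
translate([364, 1202, 534]) cube([745, 273, 178]);
translate([364, 1475, 712]) cube([745, 273, 178]);
translate([364, 1748, 890]) cube([745, 273, 178]);
translate([364, 2021, 1068]) cube([745, 273, 178]);
translate([364, 2294, 1246]) cube([745, 273, 178]);


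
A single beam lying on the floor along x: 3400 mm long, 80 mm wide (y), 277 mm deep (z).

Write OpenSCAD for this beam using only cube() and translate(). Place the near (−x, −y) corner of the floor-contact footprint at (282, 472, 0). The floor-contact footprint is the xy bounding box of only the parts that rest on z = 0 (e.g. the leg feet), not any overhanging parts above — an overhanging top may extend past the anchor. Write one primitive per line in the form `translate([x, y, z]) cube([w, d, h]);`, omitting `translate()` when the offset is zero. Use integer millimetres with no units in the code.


translate([282, 472, 0]) cube([3400, 80, 277]);


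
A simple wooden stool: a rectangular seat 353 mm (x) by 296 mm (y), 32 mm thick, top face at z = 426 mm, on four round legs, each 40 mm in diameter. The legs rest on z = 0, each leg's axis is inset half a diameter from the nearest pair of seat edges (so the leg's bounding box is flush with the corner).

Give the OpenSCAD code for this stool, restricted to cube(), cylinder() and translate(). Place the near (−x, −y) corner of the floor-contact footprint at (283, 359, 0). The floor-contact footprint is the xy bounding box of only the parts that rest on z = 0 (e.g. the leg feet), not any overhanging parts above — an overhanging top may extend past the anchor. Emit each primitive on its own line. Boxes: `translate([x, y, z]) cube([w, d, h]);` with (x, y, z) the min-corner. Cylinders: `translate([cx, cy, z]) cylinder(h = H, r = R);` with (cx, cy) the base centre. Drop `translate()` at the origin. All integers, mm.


// leg_h = 426 - 32 = 394
translate([283, 359, 394]) cube([353, 296, 32]);
translate([303, 379, 0]) cylinder(h = 394, r = 20);
translate([616, 379, 0]) cylinder(h = 394, r = 20);
translate([303, 635, 0]) cylinder(h = 394, r = 20);
translate([616, 635, 0]) cylinder(h = 394, r = 20);


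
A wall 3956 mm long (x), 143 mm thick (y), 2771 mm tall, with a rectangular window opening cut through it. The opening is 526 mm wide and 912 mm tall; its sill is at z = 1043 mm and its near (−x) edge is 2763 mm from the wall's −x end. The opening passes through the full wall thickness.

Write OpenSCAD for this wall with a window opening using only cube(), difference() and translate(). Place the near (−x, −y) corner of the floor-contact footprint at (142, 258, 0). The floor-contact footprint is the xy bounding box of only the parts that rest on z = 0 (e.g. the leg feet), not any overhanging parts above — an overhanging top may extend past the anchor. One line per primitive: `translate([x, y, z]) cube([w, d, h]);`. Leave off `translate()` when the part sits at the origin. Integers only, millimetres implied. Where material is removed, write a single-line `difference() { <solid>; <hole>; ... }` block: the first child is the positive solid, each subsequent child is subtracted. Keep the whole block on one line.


difference() { translate([142, 258, 0]) cube([3956, 143, 2771]); translate([2905, 258, 1043]) cube([526, 143, 912]); }


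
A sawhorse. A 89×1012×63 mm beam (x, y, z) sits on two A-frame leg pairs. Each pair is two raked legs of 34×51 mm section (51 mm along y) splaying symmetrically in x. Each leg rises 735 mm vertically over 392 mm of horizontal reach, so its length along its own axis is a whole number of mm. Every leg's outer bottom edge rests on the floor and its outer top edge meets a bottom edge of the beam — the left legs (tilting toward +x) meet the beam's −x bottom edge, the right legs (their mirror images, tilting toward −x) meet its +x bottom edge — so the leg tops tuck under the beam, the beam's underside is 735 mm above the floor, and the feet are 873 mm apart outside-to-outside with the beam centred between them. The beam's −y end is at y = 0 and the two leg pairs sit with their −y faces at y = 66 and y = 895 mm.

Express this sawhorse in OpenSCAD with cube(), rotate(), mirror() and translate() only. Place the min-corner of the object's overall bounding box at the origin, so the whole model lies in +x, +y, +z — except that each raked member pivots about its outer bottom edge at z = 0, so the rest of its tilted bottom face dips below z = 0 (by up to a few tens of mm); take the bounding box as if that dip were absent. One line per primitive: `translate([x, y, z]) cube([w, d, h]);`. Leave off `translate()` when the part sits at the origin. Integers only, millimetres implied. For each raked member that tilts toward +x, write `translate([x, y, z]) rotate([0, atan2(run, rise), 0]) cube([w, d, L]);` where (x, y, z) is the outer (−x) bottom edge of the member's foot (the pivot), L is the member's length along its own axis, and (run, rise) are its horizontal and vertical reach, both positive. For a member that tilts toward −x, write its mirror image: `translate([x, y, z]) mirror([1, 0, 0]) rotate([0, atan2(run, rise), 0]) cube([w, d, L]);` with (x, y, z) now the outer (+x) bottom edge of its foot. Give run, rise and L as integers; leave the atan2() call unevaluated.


// leg length = √(392² + 735²) = 833
// right-leg outer foot x = 2·392 + 89 = 873
// beam min-corner = (392, 0, 735)
translate([392, 0, 735]) cube([89, 1012, 63]);
translate([0, 66, 0]) rotate([0, atan2(392, 735), 0]) cube([34, 51, 833]);
translate([873, 66, 0]) mirror([1, 0, 0]) rotate([0, atan2(392, 735), 0]) cube([34, 51, 833]);
translate([0, 895, 0]) rotate([0, atan2(392, 735), 0]) cube([34, 51, 833]);
translate([873, 895, 0]) mirror([1, 0, 0]) rotate([0, atan2(392, 735), 0]) cube([34, 51, 833]);


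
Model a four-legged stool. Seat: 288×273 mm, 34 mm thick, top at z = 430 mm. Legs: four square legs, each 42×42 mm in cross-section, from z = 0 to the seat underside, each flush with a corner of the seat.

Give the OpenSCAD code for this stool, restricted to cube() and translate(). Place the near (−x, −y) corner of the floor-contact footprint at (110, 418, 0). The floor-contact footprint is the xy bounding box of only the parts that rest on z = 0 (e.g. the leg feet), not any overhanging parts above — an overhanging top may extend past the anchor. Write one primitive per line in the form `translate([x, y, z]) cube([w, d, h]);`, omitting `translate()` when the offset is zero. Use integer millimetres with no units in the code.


translate([110, 418, 396]) cube([288, 273, 34]);
translate([110, 418, 0]) cube([42, 42, 396]);
translate([356, 418, 0]) cube([42, 42, 396]);
translate([110, 649, 0]) cube([42, 42, 396]);
translate([356, 649, 0]) cube([42, 42, 396]);


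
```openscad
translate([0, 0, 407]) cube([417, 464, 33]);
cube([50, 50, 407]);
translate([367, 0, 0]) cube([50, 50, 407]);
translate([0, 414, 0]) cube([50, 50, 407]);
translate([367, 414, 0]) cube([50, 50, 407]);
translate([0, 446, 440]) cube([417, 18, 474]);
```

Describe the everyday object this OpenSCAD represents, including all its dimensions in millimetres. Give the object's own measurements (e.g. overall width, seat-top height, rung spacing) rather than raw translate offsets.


A chair. The seat is a 417×464×33 mm slab with its top at z = 440 mm, on four 50×50 mm corner legs (flush with the seat edges, standing on z = 0). A flat backrest 18 mm thick, 474 mm tall, spans the full seat width and rises from the seat top along its +y edge, rear face flush with the rear of the seat.


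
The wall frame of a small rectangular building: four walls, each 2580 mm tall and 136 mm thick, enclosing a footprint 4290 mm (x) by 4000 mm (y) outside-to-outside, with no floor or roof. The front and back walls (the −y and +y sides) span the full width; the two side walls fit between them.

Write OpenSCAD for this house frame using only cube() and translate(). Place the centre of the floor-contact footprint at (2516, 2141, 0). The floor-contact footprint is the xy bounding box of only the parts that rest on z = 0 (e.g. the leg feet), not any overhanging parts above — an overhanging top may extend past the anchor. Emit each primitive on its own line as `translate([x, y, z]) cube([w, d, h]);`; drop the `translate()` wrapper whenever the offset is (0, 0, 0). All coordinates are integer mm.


translate([371, 141, 0]) cube([4290, 136, 2580]);
translate([371, 4005, 0]) cube([4290, 136, 2580]);
translate([371, 277, 0]) cube([136, 3728, 2580]);
translate([4525, 277, 0]) cube([136, 3728, 2580]);


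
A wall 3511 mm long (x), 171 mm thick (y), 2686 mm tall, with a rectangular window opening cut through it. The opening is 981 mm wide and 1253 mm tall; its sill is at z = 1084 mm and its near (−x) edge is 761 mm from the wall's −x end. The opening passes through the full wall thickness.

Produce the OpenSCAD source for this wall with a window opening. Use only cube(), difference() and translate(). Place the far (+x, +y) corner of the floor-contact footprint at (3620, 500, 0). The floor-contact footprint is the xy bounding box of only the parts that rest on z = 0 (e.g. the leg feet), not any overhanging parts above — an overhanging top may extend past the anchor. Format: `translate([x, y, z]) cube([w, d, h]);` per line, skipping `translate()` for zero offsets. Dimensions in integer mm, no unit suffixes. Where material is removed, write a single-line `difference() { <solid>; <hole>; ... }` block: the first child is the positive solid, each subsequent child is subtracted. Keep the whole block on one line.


difference() { translate([109, 329, 0]) cube([3511, 171, 2686]); translate([870, 329, 1084]) cube([981, 171, 1253]); }


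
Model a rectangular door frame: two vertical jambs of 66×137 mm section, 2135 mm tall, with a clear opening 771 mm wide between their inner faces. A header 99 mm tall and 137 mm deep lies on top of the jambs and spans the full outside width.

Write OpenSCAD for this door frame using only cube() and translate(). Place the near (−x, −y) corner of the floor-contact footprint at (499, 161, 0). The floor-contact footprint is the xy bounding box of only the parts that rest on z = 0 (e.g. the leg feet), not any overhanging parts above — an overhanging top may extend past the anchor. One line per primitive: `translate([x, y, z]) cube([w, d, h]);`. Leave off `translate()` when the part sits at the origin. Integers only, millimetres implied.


translate([499, 161, 0]) cube([66, 137, 2135]);
translate([1336, 161, 0]) cube([66, 137, 2135]);
translate([499, 161, 2135]) cube([903, 137, 99]);


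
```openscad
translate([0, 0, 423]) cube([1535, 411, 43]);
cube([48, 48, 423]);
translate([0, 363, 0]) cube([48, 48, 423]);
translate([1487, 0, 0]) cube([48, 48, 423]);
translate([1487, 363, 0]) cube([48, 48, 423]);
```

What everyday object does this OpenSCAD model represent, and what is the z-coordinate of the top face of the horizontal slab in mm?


A bench. The seat-top height is 466 mm.

A long slab on four corner posts — a bench. The slab sits at z = 423 with thickness 43, so the top is 423 + 43 = 466 mm.


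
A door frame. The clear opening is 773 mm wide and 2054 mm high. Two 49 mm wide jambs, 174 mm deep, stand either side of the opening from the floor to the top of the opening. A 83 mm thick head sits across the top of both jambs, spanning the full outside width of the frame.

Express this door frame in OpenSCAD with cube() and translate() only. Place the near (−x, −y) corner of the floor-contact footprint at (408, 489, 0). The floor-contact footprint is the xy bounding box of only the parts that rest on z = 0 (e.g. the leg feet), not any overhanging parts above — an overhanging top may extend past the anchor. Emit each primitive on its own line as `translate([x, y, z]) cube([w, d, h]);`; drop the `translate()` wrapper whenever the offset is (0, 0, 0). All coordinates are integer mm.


translate([408, 489, 0]) cube([49, 174, 2054]);
translate([1230, 489, 0]) cube([49, 174, 2054]);
translate([408, 489, 2054]) cube([871, 174, 83]);


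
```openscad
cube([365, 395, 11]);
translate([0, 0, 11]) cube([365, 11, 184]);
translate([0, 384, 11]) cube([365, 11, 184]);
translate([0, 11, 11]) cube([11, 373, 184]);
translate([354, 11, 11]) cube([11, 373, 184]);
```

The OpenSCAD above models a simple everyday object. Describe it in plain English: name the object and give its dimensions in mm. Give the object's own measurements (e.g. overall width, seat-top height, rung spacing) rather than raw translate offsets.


An open-topped rectangular box: outside dimensions 365×395×195 mm, with a uniform wall and base thickness of 11 mm. The base is a full 365×395 slab on the floor; four walls sit on top of the base. The front and back walls (the −y and +y sides) span the full width; the two side walls fit between them.


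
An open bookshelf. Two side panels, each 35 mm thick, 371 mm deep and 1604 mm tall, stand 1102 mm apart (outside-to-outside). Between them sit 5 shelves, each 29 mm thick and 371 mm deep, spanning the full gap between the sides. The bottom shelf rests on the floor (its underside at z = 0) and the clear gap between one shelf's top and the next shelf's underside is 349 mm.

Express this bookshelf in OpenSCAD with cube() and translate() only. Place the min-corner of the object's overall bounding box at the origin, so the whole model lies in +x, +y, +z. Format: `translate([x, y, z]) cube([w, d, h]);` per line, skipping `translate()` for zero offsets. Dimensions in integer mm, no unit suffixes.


cube([35, 371, 1604]);
translate([1067, 0, 0]) cube([35, 371, 1604]);
translate([35, 0, 0]) cube([1032, 371, 29]);
translate([35, 0, 378]) cube([1032, 371, 29]);
translate([35, 0, 756]) cube([1032, 371, 29]);
translate([35, 0, 1134]) cube([1032, 371, 29]);
translate([35, 0, 1512]) cube([1032, 371, 29]);


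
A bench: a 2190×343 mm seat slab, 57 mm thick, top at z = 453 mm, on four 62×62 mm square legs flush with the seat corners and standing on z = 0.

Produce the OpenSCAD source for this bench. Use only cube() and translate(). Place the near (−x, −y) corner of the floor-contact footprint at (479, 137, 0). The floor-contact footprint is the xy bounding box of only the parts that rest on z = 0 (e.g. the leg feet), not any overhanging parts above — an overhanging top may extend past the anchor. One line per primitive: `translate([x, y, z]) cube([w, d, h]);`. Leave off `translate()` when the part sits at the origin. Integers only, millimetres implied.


translate([479, 137, 396]) cube([2190, 343, 57]);
translate([479, 137, 0]) cube([62, 62, 396]);
translate([479, 418, 0]) cube([62, 62, 396]);
translate([2607, 137, 0]) cube([62, 62, 396]);
translate([2607, 418, 0]) cube([62, 62, 396]);


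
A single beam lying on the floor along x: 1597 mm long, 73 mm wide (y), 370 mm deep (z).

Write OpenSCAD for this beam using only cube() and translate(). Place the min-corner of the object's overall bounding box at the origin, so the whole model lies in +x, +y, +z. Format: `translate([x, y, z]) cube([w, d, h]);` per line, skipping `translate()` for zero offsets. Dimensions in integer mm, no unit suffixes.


cube([1597, 73, 370]);


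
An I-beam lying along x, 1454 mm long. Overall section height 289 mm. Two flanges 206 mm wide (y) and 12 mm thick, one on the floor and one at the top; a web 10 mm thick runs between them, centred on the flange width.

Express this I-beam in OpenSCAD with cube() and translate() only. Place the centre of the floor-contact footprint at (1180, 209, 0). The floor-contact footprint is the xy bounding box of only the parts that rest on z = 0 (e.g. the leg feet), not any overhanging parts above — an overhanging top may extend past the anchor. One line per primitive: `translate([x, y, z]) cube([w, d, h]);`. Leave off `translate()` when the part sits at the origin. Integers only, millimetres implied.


translate([453, 106, 0]) cube([1454, 206, 12]);
translate([453, 204, 12]) cube([1454, 10, 265]);
translate([453, 106, 277]) cube([1454, 206, 12]);


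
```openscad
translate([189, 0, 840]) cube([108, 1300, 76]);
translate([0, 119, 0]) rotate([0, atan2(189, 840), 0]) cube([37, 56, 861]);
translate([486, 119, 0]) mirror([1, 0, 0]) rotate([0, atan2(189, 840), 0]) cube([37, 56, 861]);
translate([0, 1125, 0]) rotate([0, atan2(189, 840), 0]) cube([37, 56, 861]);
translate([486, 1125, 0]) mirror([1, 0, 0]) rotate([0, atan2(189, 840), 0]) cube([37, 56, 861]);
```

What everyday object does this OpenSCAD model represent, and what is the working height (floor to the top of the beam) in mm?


A sawhorse. The overall height is 916 mm.

A beam across two mirrored pairs of raked legs — a sawhorse. The beam's underside is at z = 840 (matching the legs' vertical rise in atan2(189, 840)) and the beam is 76 mm tall, so its top is at 840 + 76 = 916 mm. The raked legs top out at the beam's underside, so that is the highest point.
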